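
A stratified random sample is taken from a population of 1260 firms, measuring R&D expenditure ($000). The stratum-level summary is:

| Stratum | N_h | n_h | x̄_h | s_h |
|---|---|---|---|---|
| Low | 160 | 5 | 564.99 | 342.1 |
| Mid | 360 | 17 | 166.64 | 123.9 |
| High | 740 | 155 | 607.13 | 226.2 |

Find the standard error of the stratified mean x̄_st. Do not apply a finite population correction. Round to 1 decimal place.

V̂(x̄_st) = Σ W_h² s_h²/n_h, with W_h = N_h/N and N = 1260:
  stratum Low: (160/1260)²·342.1²/5 = 377.429
  stratum Mid: (360/1260)²·123.9²/17 = 73.7153
  stratum High: (740/1260)²·226.2²/155 = 113.861
V̂(x̄_st) = 565.005
SE(x̄_st) = √565.005 = 23.7698

SE(x̄_st) ≈ 23.8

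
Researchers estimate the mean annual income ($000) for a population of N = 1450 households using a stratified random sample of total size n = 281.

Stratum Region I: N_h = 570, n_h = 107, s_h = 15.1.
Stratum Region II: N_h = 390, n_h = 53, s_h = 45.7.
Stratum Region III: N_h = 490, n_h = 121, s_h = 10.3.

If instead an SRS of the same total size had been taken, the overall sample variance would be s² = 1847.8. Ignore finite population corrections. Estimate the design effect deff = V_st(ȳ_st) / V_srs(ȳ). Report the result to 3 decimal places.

deff ≈ 0.499

V̂(ȳ_st) = Σ W_h² s_h²/n_h, with W_h = N_h/N and N = 1450:
  stratum Region I: (570/1450)²·15.1²/107 = 0.329294
  stratum Region II: (390/1450)²·45.7²/53 = 2.85069
  stratum Region III: (490/1450)²·10.3²/121 = 0.100126
V_st = 3.28011
V_srs = s²/n = 1847.8/281 = 6.5758
deff = V_st / V_srs = 3.28011/6.5758 = 0.4988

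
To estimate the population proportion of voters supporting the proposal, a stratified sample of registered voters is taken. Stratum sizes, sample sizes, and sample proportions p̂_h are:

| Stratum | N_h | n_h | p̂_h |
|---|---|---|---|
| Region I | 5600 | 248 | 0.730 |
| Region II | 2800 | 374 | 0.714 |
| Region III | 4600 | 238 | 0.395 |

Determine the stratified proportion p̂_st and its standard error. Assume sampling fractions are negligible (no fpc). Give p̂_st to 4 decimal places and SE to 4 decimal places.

p̂_st ≈ 0.6080, SE ≈ 0.0173

N = 13000; stratum weights W_h = N_h/N.
p̂_st = Σ W_h p̂_h = (5600·0.730 + 2800·0.714 + 4600·0.395)/13000 = 0.60802
V̂(p̂_st) = Σ W_h² p̂_h(1−p̂_h)/(n_h−1):
  stratum Region I: (5600/13000)²·0.730·0.270/247 = 0.000148074
  stratum Region II: (2800/13000)²·0.714·0.286/373 = 2.53971e-05
  stratum Region III: (4600/13000)²·0.395·0.605/237 = 0.00012625
V̂(p̂_st) = 0.000299722; SE = √V̂ = 0.0173125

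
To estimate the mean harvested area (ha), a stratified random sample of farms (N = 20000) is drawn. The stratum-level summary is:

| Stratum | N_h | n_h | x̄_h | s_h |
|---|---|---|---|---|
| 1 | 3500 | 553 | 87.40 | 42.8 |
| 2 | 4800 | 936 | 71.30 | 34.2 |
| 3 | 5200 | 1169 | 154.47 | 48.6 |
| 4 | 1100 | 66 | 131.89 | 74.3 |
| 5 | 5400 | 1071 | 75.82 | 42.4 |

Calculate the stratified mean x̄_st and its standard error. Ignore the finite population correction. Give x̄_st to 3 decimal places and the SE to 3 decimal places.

x̄_st = Σ W_h x̄_h = (3500·87.40 + 4800·71.30 + 5200·154.47 + 1100·131.89 + 5400·75.82)/20000 = 100.29455
V̂(x̄_st) = Σ W_h² s_h²/n_h, with W_h = N_h/N and N = 20000:
  stratum 1: (3500/20000)²·42.8²/553 = 0.101447
  stratum 2: (4800/20000)²·34.2²/936 = 0.0719778
  stratum 3: (5200/20000)²·48.6²/1169 = 0.136586
  stratum 4: (1100/20000)²·74.3²/66 = 0.253022
  stratum 5: (5400/20000)²·42.4²/1071 = 0.122369
V̂(x̄_st) = 0.685401
SE(x̄_st) = √0.685401 = 0.82789

x̄_st ≈ 100.295, SE ≈ 0.828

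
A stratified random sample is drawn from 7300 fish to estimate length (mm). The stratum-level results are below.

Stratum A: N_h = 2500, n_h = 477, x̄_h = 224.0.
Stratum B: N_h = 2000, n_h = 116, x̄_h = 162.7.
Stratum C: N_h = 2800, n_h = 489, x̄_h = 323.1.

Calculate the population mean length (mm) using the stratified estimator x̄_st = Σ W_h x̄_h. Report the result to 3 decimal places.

x̄_st ≈ 245.216

N = Σ N_h = 7300. Stratum weights W_h = N_h/N.
x̄_st = (2500·224.0 + 2000·162.7 + 2800·323.1) / 7300 = 245.21644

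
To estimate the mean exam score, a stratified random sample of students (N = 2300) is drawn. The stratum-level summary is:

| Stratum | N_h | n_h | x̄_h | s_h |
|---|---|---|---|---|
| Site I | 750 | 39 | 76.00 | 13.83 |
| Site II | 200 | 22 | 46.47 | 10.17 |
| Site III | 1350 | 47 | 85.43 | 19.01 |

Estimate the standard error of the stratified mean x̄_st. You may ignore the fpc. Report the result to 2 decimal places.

V̂(x̄_st) = Σ W_h² s_h²/n_h, with W_h = N_h/N and N = 2300:
  stratum Site I: (750/2300)²·13.83²/39 = 0.521491
  stratum Site II: (200/2300)²·10.17²/22 = 0.0355487
  stratum Site III: (1350/2300)²·19.01²/47 = 2.64898
V̂(x̄_st) = 3.20602
SE(x̄_st) = √3.20602 = 1.79054

SE(x̄_st) ≈ 1.79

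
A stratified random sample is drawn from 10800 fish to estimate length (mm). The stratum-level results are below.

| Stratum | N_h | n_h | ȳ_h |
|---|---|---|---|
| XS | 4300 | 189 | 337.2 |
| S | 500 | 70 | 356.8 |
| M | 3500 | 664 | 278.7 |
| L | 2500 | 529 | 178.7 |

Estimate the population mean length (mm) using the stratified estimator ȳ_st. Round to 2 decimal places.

N = Σ N_h = 10800. Stratum weights W_h = N_h/N.
ȳ_st = (4300·337.2 + 500·356.8 + 3500·278.7 + 2500·178.7) / 10800 = 282.4593

ȳ_st ≈ 282.46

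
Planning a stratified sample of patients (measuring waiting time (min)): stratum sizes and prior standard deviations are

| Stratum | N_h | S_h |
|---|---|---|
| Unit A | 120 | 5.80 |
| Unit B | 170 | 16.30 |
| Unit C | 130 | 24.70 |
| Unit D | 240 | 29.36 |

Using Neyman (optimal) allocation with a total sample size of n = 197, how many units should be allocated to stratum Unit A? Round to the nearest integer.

Neyman allocation: n_h = n · N_h S_h / Σ N_i S_i, with n = 197.
  stratum Unit A: N_h·S_h = 120·5.80 = 696.00
  stratum Unit B: N_h·S_h = 170·16.30 = 2771.00
  stratum Unit C: N_h·S_h = 130·24.70 = 3211.00
  stratum Unit D: N_h·S_h = 240·29.36 = 7046.40
Σ N_h S_h = 13724.40
n for stratum Unit A = 197·696.00/13724.40 = 9.990 → 10

10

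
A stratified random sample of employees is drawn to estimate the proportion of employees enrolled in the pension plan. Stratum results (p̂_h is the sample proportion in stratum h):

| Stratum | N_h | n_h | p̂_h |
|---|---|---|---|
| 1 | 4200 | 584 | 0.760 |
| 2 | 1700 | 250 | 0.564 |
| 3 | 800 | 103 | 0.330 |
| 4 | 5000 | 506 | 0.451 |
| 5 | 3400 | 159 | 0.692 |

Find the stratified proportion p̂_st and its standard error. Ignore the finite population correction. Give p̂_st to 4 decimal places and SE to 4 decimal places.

p̂_st ≈ 0.5975, SE ≈ 0.0128

N = 15100; stratum weights W_h = N_h/N.
p̂_st = Σ W_h p̂_h = (4200·0.760 + 1700·0.564 + 800·0.330 + 5000·0.451 + 3400·0.692)/15100 = 0.59752
V̂(p̂_st) = Σ W_h² p̂_h(1−p̂_h)/(n_h−1):
  stratum 1: (4200/15100)²·0.760·0.240/583 = 2.42048e-05
  stratum 2: (1700/15100)²·0.564·0.436/249 = 1.25173e-05
  stratum 3: (800/15100)²·0.330·0.670/102 = 6.08436e-06
  stratum 4: (5000/15100)²·0.451·0.549/505 = 5.37581e-05
  stratum 5: (3400/15100)²·0.692·0.308/158 = 6.83917e-05
V̂(p̂_st) = 0.000164956; SE = √V̂ = 0.0128435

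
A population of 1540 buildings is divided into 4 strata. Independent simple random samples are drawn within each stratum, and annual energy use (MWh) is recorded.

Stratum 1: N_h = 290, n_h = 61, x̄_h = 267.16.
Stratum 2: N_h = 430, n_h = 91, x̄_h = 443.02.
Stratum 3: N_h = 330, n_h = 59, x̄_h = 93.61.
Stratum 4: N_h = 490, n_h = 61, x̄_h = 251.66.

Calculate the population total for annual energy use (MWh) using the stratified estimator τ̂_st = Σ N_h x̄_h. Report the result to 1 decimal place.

τ̂_st ≈ 422179.7

τ̂_st = Σ N_h x̄_h = 290·267.16 + 430·443.02 + 330·93.61 + 490·251.66 = 422179.7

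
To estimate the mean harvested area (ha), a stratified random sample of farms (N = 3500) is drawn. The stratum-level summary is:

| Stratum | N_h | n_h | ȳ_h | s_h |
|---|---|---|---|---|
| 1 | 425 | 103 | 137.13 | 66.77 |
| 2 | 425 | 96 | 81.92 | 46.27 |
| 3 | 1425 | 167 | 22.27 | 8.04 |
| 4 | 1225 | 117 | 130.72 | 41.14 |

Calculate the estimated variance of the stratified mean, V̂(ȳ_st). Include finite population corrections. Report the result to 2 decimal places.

V̂(ȳ_st) ≈ 2.40

V̂(ȳ_st) = Σ W_h² (1 − n_h/N_h) s_h²/n_h, with W_h = N_h/N and N = 3500:
  stratum 1: (425/3500)²·(1 − 103/425)·66.77²/103 = 0.483542
  stratum 2: (425/3500)²·(1 − 96/425)·46.27²/96 = 0.254552
  stratum 3: (1425/3500)²·(1 − 167/1425)·8.04²/167 = 0.0566441
  stratum 4: (1225/3500)²·(1 − 117/1225)·41.14²/117 = 1.60281
V̂(ȳ_st) = 2.39755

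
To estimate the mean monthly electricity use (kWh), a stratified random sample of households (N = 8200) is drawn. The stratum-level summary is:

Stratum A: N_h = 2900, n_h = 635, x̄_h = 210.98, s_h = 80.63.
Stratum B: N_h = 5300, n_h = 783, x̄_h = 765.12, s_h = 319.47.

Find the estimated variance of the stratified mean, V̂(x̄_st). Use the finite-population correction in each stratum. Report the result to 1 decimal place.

V̂(x̄_st) ≈ 47.4

V̂(x̄_st) = Σ W_h² (1 − n_h/N_h) s_h²/n_h, with W_h = N_h/N and N = 8200:
  stratum A: (2900/8200)²·(1 − 635/2900)·80.63²/635 = 1.00013
  stratum B: (5300/8200)²·(1 − 783/5300)·319.47²/783 = 46.4084
V̂(x̄_st) = 47.4085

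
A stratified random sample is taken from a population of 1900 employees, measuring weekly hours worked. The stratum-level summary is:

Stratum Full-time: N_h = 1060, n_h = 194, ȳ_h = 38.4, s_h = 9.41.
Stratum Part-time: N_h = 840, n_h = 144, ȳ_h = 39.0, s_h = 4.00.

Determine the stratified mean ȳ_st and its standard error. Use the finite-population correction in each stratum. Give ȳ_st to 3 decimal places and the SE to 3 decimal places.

ȳ_st ≈ 38.665, SE ≈ 0.366

ȳ_st = Σ W_h ȳ_h = (1060·38.4 + 840·39.0)/1900 = 38.66526
V̂(ȳ_st) = Σ W_h² (1 − n_h/N_h) s_h²/n_h, with W_h = N_h/N and N = 1900:
  stratum Full-time: (1060/1900)²·(1 − 194/1060)·9.41²/194 = 0.116063
  stratum Part-time: (840/1900)²·(1 − 144/840)·4.00²/144 = 0.0179945
V̂(ȳ_st) = 0.134058
SE(ȳ_st) = √0.134058 = 0.366139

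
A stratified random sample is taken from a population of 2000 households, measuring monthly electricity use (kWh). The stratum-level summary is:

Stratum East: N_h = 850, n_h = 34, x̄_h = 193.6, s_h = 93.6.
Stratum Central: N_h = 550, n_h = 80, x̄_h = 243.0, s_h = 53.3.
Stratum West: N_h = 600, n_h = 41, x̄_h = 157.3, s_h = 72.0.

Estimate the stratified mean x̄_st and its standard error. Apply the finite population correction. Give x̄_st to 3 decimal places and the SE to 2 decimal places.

x̄_st = Σ W_h x̄_h = (850·193.6 + 550·243.0 + 600·157.3)/2000 = 196.29500
V̂(x̄_st) = Σ W_h² (1 − n_h/N_h) s_h²/n_h, with W_h = N_h/N and N = 2000:
  stratum East: (850/2000)²·(1 − 34/850)·93.6²/34 = 44.6809
  stratum Central: (550/2000)²·(1 − 80/550)·53.3²/80 = 2.29491
  stratum West: (600/2000)²·(1 − 41/600)·72.0²/41 = 10.6019
V̂(x̄_st) = 57.5777
SE(x̄_st) = √57.5777 = 7.588

x̄_st ≈ 196.295, SE ≈ 7.59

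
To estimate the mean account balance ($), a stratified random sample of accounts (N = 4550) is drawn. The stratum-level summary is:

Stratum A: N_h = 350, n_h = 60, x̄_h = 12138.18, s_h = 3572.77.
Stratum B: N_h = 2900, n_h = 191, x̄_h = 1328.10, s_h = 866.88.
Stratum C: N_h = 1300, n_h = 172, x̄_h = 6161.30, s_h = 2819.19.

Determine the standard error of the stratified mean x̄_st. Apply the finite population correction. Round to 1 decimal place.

V̂(x̄_st) = Σ W_h² (1 − n_h/N_h) s_h²/n_h, with W_h = N_h/N and N = 4550:
  stratum A: (350/4550)²·(1 − 60/350)·3572.77²/60 = 1043.04
  stratum B: (2900/4550)²·(1 − 191/2900)·866.88²/191 = 1493.03
  stratum C: (1300/4550)²·(1 − 172/1300)·2819.19²/172 = 3273.03
V̂(x̄_st) = 5809.1
SE(x̄_st) = √5809.1 = 76.2175

SE(x̄_st) ≈ 76.2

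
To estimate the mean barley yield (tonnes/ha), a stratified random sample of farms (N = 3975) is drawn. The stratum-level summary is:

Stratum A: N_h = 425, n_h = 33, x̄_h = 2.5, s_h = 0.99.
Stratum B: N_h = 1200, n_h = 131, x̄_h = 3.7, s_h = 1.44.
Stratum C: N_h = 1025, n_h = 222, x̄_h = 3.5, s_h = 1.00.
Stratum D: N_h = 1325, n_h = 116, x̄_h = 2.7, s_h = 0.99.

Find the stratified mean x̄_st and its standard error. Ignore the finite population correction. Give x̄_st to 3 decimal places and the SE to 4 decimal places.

x̄_st = Σ W_h x̄_h = (425·2.5 + 1200·3.7 + 1025·3.5 + 1325·2.7)/3975 = 3.18679
V̂(x̄_st) = Σ W_h² s_h²/n_h, with W_h = N_h/N and N = 3975:
  stratum A: (425/3975)²·0.99²/33 = 0.000339516
  stratum B: (1200/3975)²·1.44²/131 = 0.00144259
  stratum C: (1025/3975)²·1.00²/222 = 0.000299516
  stratum D: (1325/3975)²·0.99²/116 = 0.000938793
V̂(x̄_st) = 0.00302041
SE(x̄_st) = √0.00302041 = 0.0549583

x̄_st ≈ 3.187, SE ≈ 0.0550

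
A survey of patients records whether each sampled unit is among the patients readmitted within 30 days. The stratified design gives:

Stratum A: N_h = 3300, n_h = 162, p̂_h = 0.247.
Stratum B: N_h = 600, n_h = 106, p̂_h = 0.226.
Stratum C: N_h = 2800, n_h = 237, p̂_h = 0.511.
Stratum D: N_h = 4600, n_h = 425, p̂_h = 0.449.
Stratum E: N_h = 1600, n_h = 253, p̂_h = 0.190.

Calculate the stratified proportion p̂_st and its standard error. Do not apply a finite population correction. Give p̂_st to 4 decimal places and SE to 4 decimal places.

p̂_st ≈ 0.3683, SE ≈ 0.0146

N = 12900; stratum weights W_h = N_h/N.
p̂_st = Σ W_h p̂_h = (3300·0.247 + 600·0.226 + 2800·0.511 + 4600·0.449 + 1600·0.190)/12900 = 0.36829
V̂(p̂_st) = Σ W_h² p̂_h(1−p̂_h)/(n_h−1):
  stratum A: (3300/12900)²·0.247·0.753/161 = 7.55987e-05
  stratum B: (600/12900)²·0.226·0.774/105 = 3.60399e-06
  stratum C: (2800/12900)²·0.511·0.489/236 = 4.98832e-05
  stratum D: (4600/12900)²·0.449·0.551/424 = 7.41939e-05
  stratum E: (1600/12900)²·0.190·0.810/252 = 9.39504e-06
V̂(p̂_st) = 0.000212675; SE = √V̂ = 0.0145834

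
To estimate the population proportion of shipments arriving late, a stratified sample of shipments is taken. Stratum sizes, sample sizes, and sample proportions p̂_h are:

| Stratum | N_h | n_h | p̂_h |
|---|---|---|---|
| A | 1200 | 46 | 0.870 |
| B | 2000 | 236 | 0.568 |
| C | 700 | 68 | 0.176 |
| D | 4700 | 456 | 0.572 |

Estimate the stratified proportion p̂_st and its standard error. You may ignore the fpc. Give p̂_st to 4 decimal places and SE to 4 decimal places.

N = 8600; stratum weights W_h = N_h/N.
p̂_st = Σ W_h p̂_h = (1200·0.870 + 2000·0.568 + 700·0.176 + 4700·0.572)/8600 = 0.58042
V̂(p̂_st) = Σ W_h² p̂_h(1−p̂_h)/(n_h−1):
  stratum A: (1200/8600)²·0.870·0.130/45 = 4.89346e-05
  stratum B: (2000/8600)²·0.568·0.432/235 = 5.64712e-05
  stratum C: (700/8600)²·0.176·0.824/67 = 1.43405e-05
  stratum D: (4700/8600)²·0.572·0.428/455 = 0.000160704
V̂(p̂_st) = 0.00028045; SE = √V̂ = 0.0167467

p̂_st ≈ 0.5804, SE ≈ 0.0167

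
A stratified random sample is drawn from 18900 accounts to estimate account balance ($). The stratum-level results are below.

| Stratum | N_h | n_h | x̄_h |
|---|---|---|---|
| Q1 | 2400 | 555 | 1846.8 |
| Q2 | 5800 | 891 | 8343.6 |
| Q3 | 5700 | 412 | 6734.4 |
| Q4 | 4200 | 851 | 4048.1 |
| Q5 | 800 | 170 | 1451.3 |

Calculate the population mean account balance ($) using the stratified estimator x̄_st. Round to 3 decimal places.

N = Σ N_h = 18900. Stratum weights W_h = N_h/N.
x̄_st = (2400·1846.8 + 5800·8343.6 + 5700·6734.4 + 4200·4048.1 + 800·1451.3) / 18900 = 5787.00212

x̄_st ≈ 5787.002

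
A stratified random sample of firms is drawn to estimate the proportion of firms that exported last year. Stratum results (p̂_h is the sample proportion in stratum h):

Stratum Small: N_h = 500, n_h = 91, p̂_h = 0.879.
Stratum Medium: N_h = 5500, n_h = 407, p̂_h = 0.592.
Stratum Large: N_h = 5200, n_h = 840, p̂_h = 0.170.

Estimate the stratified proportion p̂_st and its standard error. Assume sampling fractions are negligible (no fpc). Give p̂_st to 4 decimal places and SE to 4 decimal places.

p̂_st ≈ 0.4089, SE ≈ 0.0135

N = 11200; stratum weights W_h = N_h/N.
p̂_st = Σ W_h p̂_h = (500·0.879 + 5500·0.592 + 5200·0.170)/11200 = 0.40888
V̂(p̂_st) = Σ W_h² p̂_h(1−p̂_h)/(n_h−1):
  stratum Small: (500/11200)²·0.879·0.121/90 = 2.35524e-06
  stratum Medium: (5500/11200)²·0.592·0.408/406 = 0.000143465
  stratum Large: (5200/11200)²·0.170·0.830/839 = 3.62523e-05
V̂(p̂_st) = 0.000182072; SE = √V̂ = 0.0134934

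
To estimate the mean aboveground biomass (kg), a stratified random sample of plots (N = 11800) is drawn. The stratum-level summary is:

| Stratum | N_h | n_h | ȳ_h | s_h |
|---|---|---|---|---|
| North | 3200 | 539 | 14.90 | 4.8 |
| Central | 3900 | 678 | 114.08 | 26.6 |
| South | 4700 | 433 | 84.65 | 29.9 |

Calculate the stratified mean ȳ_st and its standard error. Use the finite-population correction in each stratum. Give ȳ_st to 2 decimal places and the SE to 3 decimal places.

ȳ_st = Σ W_h ȳ_h = (3200·14.90 + 3900·114.08 + 4700·84.65)/11800 = 75.46161
V̂(ȳ_st) = Σ W_h² (1 − n_h/N_h) s_h²/n_h, with W_h = N_h/N and N = 11800:
  stratum North: (3200/11800)²·(1 − 539/3200)·4.8²/539 = 0.00261411
  stratum Central: (3900/11800)²·(1 − 678/3900)·26.6²/678 = 0.0941802
  stratum South: (4700/11800)²·(1 − 433/4700)·29.9²/433 = 0.297379
V̂(ȳ_st) = 0.394174
SE(ȳ_st) = √0.394174 = 0.627833

ȳ_st ≈ 75.46, SE ≈ 0.628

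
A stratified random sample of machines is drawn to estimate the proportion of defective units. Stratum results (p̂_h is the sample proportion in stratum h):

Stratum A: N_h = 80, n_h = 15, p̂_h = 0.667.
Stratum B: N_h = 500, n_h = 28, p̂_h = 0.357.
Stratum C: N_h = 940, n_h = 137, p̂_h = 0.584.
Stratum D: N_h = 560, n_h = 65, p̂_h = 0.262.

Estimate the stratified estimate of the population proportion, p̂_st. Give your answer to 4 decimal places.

p̂_st ≈ 0.4459

N = 2080; stratum weights W_h = N_h/N.
p̂_st = Σ W_h p̂_h = (80·0.667 + 500·0.357 + 940·0.584 + 560·0.262)/2080 = 0.44593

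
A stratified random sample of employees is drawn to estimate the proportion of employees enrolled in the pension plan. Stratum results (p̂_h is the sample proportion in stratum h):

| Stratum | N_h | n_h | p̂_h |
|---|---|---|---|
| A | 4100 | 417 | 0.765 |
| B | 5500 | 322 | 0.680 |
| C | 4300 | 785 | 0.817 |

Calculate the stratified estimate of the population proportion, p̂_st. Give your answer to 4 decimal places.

N = 13900; stratum weights W_h = N_h/N.
p̂_st = Σ W_h p̂_h = (4100·0.765 + 5500·0.680 + 4300·0.817)/13900 = 0.74745

p̂_st ≈ 0.7475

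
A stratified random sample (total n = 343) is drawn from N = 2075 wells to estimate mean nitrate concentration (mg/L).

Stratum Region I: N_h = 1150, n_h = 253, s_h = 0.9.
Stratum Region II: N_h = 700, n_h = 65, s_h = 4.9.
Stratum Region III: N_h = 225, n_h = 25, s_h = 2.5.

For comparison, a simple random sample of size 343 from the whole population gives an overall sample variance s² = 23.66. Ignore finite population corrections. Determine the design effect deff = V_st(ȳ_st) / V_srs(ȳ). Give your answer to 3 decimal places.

V̂(ȳ_st) = Σ W_h² s_h²/n_h, with W_h = N_h/N and N = 2075:
  stratum Region I: (1150/2075)²·0.9²/253 = 0.000983386
  stratum Region II: (700/2075)²·4.9²/65 = 0.0420377
  stratum Region III: (225/2075)²·2.5²/25 = 0.00293947
V_st = 0.0459605
V_srs = s²/n = 23.66/343 = 0.0689796
deff = V_st / V_srs = 0.0459605/0.0689796 = 0.6663

deff ≈ 0.666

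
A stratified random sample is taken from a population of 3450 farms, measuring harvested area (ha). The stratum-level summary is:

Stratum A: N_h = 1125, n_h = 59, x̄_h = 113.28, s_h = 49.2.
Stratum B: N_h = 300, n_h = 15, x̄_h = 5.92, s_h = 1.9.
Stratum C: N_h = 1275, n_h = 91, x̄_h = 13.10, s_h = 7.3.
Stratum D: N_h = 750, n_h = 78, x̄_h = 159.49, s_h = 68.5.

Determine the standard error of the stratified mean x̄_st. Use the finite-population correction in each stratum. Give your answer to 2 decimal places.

SE(x̄_st) ≈ 2.60

V̂(x̄_st) = Σ W_h² (1 − n_h/N_h) s_h²/n_h, with W_h = N_h/N and N = 3450:
  stratum A: (1125/3450)²·(1 − 59/1125)·49.2²/59 = 4.1338
  stratum B: (300/3450)²·(1 − 15/300)·1.9²/15 = 0.0017288
  stratum C: (1275/3450)²·(1 − 91/1275)·7.3²/91 = 0.0742725
  stratum D: (750/3450)²·(1 − 78/750)·68.5²/78 = 2.54729
V̂(x̄_st) = 6.7571
SE(x̄_st) = √6.7571 = 2.59944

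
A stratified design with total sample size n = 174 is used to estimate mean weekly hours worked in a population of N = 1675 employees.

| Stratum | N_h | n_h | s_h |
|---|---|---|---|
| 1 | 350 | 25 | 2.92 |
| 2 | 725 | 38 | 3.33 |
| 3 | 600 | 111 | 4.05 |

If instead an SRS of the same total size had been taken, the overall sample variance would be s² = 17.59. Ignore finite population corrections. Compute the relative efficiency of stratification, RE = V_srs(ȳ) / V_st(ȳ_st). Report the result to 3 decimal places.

V̂(ȳ_st) = Σ W_h² s_h²/n_h, with W_h = N_h/N and N = 1675:
  stratum 1: (350/1675)²·2.92²/25 = 0.0148913
  stratum 2: (725/1675)²·3.33²/38 = 0.0546703
  stratum 3: (600/1675)²·4.05²/111 = 0.0189609
V_st = 0.0885225
V_srs = s²/n = 17.59/174 = 0.101092
Relative efficiency = V_srs / V_st = 0.101092/0.0885225 = 1.1420

RE ≈ 1.142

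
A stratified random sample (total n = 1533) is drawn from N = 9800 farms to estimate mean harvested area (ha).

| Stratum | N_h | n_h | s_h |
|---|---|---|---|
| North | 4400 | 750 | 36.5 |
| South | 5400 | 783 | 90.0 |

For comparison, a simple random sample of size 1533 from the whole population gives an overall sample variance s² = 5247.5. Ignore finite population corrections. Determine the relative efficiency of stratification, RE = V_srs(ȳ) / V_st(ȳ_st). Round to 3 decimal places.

V̂(ȳ_st) = Σ W_h² s_h²/n_h, with W_h = N_h/N and N = 9800:
  stratum North: (4400/9800)²·36.5²/750 = 0.358078
  stratum South: (5400/9800)²·90.0²/783 = 3.14093
V_st = 3.49901
V_srs = s²/n = 5247.5/1533 = 3.42303
Relative efficiency = V_srs / V_st = 3.42303/3.49901 = 0.9783

RE ≈ 0.978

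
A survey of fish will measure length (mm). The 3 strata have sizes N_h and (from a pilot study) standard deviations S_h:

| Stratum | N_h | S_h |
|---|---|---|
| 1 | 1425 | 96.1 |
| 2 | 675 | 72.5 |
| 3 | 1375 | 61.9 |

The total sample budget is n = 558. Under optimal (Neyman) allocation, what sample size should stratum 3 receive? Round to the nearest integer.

Neyman allocation: n_h = n · N_h S_h / Σ N_i S_i, with n = 558.
  stratum 1: N_h·S_h = 1425·96.1 = 136942.50
  stratum 2: N_h·S_h = 675·72.5 = 48937.50
  stratum 3: N_h·S_h = 1375·61.9 = 85112.50
Σ N_h S_h = 270992.50
n for stratum 3 = 558·85112.50/270992.50 = 175.255 → 175

175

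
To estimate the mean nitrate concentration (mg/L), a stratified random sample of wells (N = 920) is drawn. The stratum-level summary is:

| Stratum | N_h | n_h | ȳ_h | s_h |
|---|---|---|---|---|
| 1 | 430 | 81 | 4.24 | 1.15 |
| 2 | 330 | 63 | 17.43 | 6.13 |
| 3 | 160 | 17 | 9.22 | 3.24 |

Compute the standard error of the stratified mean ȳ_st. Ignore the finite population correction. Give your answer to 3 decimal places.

SE(ȳ_st) ≈ 0.315

V̂(ȳ_st) = Σ W_h² s_h²/n_h, with W_h = N_h/N and N = 920:
  stratum 1: (430/920)²·1.15²/81 = 0.00356674
  stratum 2: (330/920)²·6.13²/63 = 0.0767419
  stratum 3: (160/920)²·3.24²/17 = 0.0186769
V̂(ȳ_st) = 0.0989856
SE(ȳ_st) = √0.0989856 = 0.31462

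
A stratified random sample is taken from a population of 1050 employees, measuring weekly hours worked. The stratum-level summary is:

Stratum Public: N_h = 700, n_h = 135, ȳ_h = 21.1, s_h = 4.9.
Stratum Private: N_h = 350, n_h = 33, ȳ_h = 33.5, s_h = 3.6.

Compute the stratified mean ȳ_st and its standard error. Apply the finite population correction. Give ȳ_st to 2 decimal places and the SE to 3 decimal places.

ȳ_st = Σ W_h ȳ_h = (700·21.1 + 350·33.5)/1050 = 25.23333
V̂(ȳ_st) = Σ W_h² (1 − n_h/N_h) s_h²/n_h, with W_h = N_h/N and N = 1050:
  stratum Public: (700/1050)²·(1 − 135/700)·4.9²/135 = 0.0638008
  stratum Private: (350/1050)²·(1 − 33/350)·3.6²/33 = 0.0395221
V̂(ȳ_st) = 0.103323
SE(ȳ_st) = √0.103323 = 0.321439

ȳ_st ≈ 25.23, SE ≈ 0.321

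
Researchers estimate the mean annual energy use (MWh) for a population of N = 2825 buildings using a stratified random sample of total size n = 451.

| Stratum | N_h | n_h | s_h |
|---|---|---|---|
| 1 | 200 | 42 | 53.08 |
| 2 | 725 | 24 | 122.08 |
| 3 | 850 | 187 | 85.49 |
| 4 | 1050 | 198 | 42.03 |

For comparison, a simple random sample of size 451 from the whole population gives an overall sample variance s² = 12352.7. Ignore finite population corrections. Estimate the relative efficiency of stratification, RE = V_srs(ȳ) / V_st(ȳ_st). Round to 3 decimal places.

V̂(ȳ_st) = Σ W_h² s_h²/n_h, with W_h = N_h/N and N = 2825:
  stratum 1: (200/2825)²·53.08²/42 = 0.336229
  stratum 2: (725/2825)²·122.08²/24 = 40.8994
  stratum 3: (850/2825)²·85.49²/187 = 3.53826
  stratum 4: (1050/2825)²·42.03²/198 = 1.23252
V_st = 46.0064
V_srs = s²/n = 12352.7/451 = 27.3896
Relative efficiency = V_srs / V_st = 27.3896/46.0064 = 0.5953

RE ≈ 0.595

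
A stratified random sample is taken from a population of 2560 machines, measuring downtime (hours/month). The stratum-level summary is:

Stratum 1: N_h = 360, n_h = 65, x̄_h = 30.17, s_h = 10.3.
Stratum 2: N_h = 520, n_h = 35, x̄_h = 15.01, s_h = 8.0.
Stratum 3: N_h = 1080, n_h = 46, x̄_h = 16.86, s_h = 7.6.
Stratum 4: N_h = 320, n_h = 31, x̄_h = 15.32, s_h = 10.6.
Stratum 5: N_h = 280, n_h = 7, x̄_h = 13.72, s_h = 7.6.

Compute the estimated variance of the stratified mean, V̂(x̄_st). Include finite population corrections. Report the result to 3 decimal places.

V̂(x̄_st) ≈ 0.458

V̂(x̄_st) = Σ W_h² (1 − n_h/N_h) s_h²/n_h, with W_h = N_h/N and N = 2560:
  stratum 1: (360/2560)²·(1 − 65/360)·10.3²/65 = 0.0264488
  stratum 2: (520/2560)²·(1 − 35/520)·8.0²/35 = 0.0703683
  stratum 3: (1080/2560)²·(1 − 46/1080)·7.6²/46 = 0.213961
  stratum 4: (320/2560)²·(1 − 31/320)·10.6²/31 = 0.0511467
  stratum 5: (280/2560)²·(1 − 7/280)·7.6²/7 = 0.0962432
V̂(x̄_st) = 0.458168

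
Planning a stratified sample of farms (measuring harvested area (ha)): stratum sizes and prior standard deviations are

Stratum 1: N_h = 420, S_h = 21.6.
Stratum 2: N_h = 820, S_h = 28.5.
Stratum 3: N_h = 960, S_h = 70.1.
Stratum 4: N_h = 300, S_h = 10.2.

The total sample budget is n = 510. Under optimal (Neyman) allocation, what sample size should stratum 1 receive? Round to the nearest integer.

45

Neyman allocation: n_h = n · N_h S_h / Σ N_i S_i, with n = 510.
  stratum 1: N_h·S_h = 420·21.6 = 9072.00
  stratum 2: N_h·S_h = 820·28.5 = 23370.00
  stratum 3: N_h·S_h = 960·70.1 = 67296.00
  stratum 4: N_h·S_h = 300·10.2 = 3060.00
Σ N_h S_h = 102798.00
n for stratum 1 = 510·9072.00/102798.00 = 45.008 → 45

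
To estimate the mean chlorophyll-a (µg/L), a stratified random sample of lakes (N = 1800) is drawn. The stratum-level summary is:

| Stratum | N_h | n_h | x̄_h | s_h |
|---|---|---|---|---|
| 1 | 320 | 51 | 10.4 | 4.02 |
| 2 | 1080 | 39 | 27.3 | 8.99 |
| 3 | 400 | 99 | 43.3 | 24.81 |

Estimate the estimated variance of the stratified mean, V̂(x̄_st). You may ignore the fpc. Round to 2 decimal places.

V̂(x̄_st) ≈ 1.06

V̂(x̄_st) = Σ W_h² s_h²/n_h, with W_h = N_h/N and N = 1800:
  stratum 1: (320/1800)²·4.02²/51 = 0.0100147
  stratum 2: (1080/1800)²·8.99²/39 = 0.746032
  stratum 3: (400/1800)²·24.81²/99 = 0.307039
V̂(x̄_st) = 1.06309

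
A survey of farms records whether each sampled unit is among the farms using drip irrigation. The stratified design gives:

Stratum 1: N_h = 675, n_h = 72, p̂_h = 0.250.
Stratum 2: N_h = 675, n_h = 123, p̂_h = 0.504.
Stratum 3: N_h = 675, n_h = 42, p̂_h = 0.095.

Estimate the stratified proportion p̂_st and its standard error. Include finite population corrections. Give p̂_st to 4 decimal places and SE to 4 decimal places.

N = 2025; stratum weights W_h = N_h/N.
p̂_st = Σ W_h p̂_h = (675·0.250 + 675·0.504 + 675·0.095)/2025 = 0.28300
V̂(p̂_st) = Σ W_h² (1 − n_h/N_h) p̂_h(1−p̂_h)/(n_h−1):
  stratum 1: (675/2025)²·(1 − 72/675)·0.250·0.750/71 = 0.000262128
  stratum 2: (675/2025)²·(1 − 123/675)·0.504·0.496/122 = 0.000186185
  stratum 3: (675/2025)²·(1 − 42/675)·0.095·0.905/41 = 0.000218497
V̂(p̂_st) = 0.000666811; SE = √V̂ = 0.0258227

p̂_st ≈ 0.2830, SE ≈ 0.0258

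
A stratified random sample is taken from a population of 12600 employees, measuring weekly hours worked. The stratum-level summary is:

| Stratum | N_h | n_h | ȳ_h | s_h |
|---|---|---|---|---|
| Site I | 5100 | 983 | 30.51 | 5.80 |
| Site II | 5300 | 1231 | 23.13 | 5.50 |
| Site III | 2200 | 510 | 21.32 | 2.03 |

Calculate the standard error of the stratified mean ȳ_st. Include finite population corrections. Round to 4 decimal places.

V̂(ȳ_st) = Σ W_h² (1 − n_h/N_h) s_h²/n_h, with W_h = N_h/N and N = 12600:
  stratum Site I: (5100/12600)²·(1 − 983/5100)·5.80²/983 = 0.00452598
  stratum Site II: (5300/12600)²·(1 − 1231/5300)·5.50²/1231 = 0.00333803
  stratum Site III: (2200/12600)²·(1 − 510/2200)·2.03²/510 = 0.00018923
V̂(ȳ_st) = 0.00805323
SE(ȳ_st) = √0.00805323 = 0.0897398

SE(ȳ_st) ≈ 0.0897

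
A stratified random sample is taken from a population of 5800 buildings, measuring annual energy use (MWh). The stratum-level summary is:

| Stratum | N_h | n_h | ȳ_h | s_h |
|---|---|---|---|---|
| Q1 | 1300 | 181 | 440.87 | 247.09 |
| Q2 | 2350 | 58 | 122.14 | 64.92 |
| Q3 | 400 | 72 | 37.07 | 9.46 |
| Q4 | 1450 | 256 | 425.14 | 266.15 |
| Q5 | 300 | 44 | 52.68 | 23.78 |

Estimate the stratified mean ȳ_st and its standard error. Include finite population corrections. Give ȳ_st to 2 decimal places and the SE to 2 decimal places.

ȳ_st = Σ W_h ȳ_h = (1300·440.87 + 2350·122.14 + 400·37.07 + 1450·425.14 + 300·52.68)/5800 = 259.86983
V̂(ȳ_st) = Σ W_h² (1 − n_h/N_h) s_h²/n_h, with W_h = N_h/N and N = 5800:
  stratum Q1: (1300/5800)²·(1 − 181/1300)·247.09²/181 = 14.5864
  stratum Q2: (2350/5800)²·(1 − 58/2350)·64.92²/58 = 11.6347
  stratum Q3: (400/5800)²·(1 − 72/400)·9.46²/72 = 0.00484761
  stratum Q4: (1450/5800)²·(1 − 256/1450)·266.15²/256 = 14.2406
  stratum Q5: (300/5800)²·(1 − 44/300)·23.78²/44 = 0.0293411
V̂(ȳ_st) = 40.496
SE(ȳ_st) = √40.496 = 6.36364

ȳ_st ≈ 259.87, SE ≈ 6.36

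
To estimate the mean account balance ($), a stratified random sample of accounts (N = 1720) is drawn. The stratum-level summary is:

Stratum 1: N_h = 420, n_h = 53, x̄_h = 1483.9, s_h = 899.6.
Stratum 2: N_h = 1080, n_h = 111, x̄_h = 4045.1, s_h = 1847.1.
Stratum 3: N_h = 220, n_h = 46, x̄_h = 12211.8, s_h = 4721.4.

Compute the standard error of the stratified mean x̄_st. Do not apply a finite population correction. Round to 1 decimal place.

SE(x̄_st) ≈ 144.8

V̂(x̄_st) = Σ W_h² s_h²/n_h, with W_h = N_h/N and N = 1720:
  stratum 1: (420/1720)²·899.6²/53 = 910.468
  stratum 2: (1080/1720)²·1847.1²/111 = 12118.5
  stratum 3: (220/1720)²·4721.4²/46 = 7928.16
V̂(x̄_st) = 20957.1
SE(x̄_st) = √20957.1 = 144.766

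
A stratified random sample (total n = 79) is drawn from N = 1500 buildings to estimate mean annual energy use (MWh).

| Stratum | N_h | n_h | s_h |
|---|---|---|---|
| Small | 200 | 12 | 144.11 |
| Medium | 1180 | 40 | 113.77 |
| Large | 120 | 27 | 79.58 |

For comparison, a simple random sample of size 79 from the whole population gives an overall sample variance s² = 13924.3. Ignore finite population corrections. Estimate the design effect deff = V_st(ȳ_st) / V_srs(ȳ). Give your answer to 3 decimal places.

V̂(ȳ_st) = Σ W_h² s_h²/n_h, with W_h = N_h/N and N = 1500:
  stratum Small: (200/1500)²·144.11²/12 = 30.767
  stratum Medium: (1180/1500)²·113.77²/40 = 200.252
  stratum Large: (120/1500)²·79.58²/27 = 1.50115
V_st = 232.52
V_srs = s²/n = 13924.3/79 = 176.257
deff = V_st / V_srs = 232.52/176.257 = 1.3192

deff ≈ 1.319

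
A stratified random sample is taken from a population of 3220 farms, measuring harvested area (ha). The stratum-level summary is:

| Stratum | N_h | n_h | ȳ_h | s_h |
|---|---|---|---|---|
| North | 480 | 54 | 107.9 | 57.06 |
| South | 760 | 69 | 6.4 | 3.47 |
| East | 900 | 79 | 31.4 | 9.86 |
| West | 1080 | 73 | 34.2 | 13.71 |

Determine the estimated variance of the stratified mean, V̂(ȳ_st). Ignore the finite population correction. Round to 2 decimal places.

V̂(ȳ_st) = Σ W_h² s_h²/n_h, with W_h = N_h/N and N = 3220:
  stratum North: (480/3220)²·57.06²/54 = 1.3398
  stratum South: (760/3220)²·3.47²/69 = 0.00972132
  stratum East: (900/3220)²·9.86²/79 = 0.0961391
  stratum West: (1080/3220)²·13.71²/73 = 0.28966
V̂(ȳ_st) = 1.73532

V̂(ȳ_st) ≈ 1.74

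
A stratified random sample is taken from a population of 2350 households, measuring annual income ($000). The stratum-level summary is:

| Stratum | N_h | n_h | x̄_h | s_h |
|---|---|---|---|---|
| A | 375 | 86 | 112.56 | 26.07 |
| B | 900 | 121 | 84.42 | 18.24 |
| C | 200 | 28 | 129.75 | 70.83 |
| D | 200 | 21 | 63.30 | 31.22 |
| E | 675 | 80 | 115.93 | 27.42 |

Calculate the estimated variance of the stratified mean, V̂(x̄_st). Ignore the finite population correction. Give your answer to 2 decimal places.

V̂(x̄_st) = Σ W_h² s_h²/n_h, with W_h = N_h/N and N = 2350:
  stratum A: (375/2350)²·26.07²/86 = 0.201238
  stratum B: (900/2350)²·18.24²/121 = 0.403286
  stratum C: (200/2350)²·70.83²/28 = 1.29778
  stratum D: (200/2350)²·31.22²/21 = 0.336179
  stratum E: (675/2350)²·27.42²/80 = 0.775384
V̂(x̄_st) = 3.01387

V̂(x̄_st) ≈ 3.01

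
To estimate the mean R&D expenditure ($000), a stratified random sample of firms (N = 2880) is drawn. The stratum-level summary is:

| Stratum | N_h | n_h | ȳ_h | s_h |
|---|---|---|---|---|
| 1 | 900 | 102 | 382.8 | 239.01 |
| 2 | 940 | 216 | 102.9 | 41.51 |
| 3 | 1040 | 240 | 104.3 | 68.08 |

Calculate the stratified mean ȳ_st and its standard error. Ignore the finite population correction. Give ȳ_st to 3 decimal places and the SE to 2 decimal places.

ȳ_st ≈ 190.874, SE ≈ 7.62

ȳ_st = Σ W_h ȳ_h = (900·382.8 + 940·102.9 + 1040·104.3)/2880 = 190.87431
V̂(ȳ_st) = Σ W_h² s_h²/n_h, with W_h = N_h/N and N = 2880:
  stratum 1: (900/2880)²·239.01²/102 = 54.693
  stratum 2: (940/2880)²·41.51²/216 = 0.849811
  stratum 3: (1040/2880)²·68.08²/240 = 2.51831
V̂(ȳ_st) = 58.0612
SE(ȳ_st) = √58.0612 = 7.61979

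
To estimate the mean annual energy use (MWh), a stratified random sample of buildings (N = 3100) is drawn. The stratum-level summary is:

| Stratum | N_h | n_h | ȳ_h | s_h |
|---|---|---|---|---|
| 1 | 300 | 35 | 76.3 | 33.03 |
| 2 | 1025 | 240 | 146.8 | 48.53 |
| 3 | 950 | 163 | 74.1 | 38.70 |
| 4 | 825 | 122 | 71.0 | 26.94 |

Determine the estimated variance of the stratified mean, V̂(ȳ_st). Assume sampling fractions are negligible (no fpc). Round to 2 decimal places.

V̂(ȳ_st) = Σ W_h² s_h²/n_h, with W_h = N_h/N and N = 3100:
  stratum 1: (300/3100)²·33.03²/35 = 0.291923
  stratum 2: (1025/3100)²·48.53²/240 = 1.07284
  stratum 3: (950/3100)²·38.70²/163 = 0.862895
  stratum 4: (825/3100)²·26.94²/122 = 0.421328
V̂(ȳ_st) = 2.64898

V̂(ȳ_st) ≈ 2.65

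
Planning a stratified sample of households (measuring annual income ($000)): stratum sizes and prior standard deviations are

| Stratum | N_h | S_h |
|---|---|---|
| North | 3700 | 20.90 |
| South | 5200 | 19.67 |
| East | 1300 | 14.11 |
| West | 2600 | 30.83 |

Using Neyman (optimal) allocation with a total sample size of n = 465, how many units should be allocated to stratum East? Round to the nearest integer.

31

Neyman allocation: n_h = n · N_h S_h / Σ N_i S_i, with n = 465.
  stratum North: N_h·S_h = 3700·20.90 = 77330.00
  stratum South: N_h·S_h = 5200·19.67 = 102284.00
  stratum East: N_h·S_h = 1300·14.11 = 18343.00
  stratum West: N_h·S_h = 2600·30.83 = 80158.00
Σ N_h S_h = 278115.00
n for stratum East = 465·18343.00/278115.00 = 30.669 → 31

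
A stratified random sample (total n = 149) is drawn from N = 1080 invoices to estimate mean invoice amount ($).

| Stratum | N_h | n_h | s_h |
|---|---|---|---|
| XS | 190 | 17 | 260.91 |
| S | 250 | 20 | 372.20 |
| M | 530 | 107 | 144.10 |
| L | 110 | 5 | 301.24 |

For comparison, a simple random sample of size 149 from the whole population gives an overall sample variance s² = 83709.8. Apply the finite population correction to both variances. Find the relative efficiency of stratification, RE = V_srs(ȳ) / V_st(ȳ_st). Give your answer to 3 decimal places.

V̂(ȳ_st) = Σ W_h² (1 − n_h/N_h) s_h²/n_h, with W_h = N_h/N and N = 1080:
  stratum XS: (190/1080)²·(1 − 17/190)·260.91²/17 = 112.846
  stratum S: (250/1080)²·(1 − 20/250)·372.20²/20 = 341.463
  stratum M: (530/1080)²·(1 − 107/530)·144.10²/107 = 37.3004
  stratum L: (110/1080)²·(1 − 5/110)·301.24²/5 = 179.717
V_st = 671.326
V_srs = (1 − 149/1080)·83709.8/149 = 484.302
Relative efficiency = V_srs / V_st = 484.302/671.326 = 0.7214

RE ≈ 0.721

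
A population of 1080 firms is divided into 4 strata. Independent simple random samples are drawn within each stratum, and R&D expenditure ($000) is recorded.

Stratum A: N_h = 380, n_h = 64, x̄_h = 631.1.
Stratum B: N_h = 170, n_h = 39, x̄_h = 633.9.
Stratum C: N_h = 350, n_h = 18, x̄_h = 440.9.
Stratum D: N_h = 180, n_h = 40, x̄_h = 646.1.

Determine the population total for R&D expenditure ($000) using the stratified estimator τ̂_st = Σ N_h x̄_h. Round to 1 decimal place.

τ̂_st = Σ N_h x̄_h = 380·631.1 + 170·633.9 + 350·440.9 + 180·646.1 = 618194.0

τ̂_st ≈ 618194.0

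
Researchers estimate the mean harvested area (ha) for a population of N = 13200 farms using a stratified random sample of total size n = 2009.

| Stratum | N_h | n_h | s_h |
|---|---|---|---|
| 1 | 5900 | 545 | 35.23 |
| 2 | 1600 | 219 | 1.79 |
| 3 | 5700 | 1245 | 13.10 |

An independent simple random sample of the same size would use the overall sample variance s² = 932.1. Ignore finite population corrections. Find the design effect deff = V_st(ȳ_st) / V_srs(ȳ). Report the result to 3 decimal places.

V̂(ȳ_st) = Σ W_h² s_h²/n_h, with W_h = N_h/N and N = 13200:
  stratum 1: (5900/13200)²·35.23²/545 = 0.454972
  stratum 2: (1600/13200)²·1.79²/219 = 0.000214958
  stratum 3: (5700/13200)²·13.10²/1245 = 0.0257025
V_st = 0.48089
V_srs = s²/n = 932.1/2009 = 0.463962
deff = V_st / V_srs = 0.48089/0.463962 = 1.0365

deff ≈ 1.036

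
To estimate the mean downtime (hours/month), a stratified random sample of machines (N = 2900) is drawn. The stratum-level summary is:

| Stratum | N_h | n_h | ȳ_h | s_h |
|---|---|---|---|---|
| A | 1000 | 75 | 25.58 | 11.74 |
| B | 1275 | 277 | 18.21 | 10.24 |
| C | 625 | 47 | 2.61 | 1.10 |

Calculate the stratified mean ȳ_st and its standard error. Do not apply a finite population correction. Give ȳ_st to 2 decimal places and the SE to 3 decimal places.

ȳ_st ≈ 17.39, SE ≈ 0.541

ȳ_st = Σ W_h ȳ_h = (1000·25.58 + 1275·18.21 + 625·2.61)/2900 = 17.38931
V̂(ȳ_st) = Σ W_h² s_h²/n_h, with W_h = N_h/N and N = 2900:
  stratum A: (1000/2900)²·11.74²/75 = 0.218514
  stratum B: (1275/2900)²·10.24²/277 = 0.0731719
  stratum C: (625/2900)²·1.10²/47 = 0.00119578
V̂(ȳ_st) = 0.292882
SE(ȳ_st) = √0.292882 = 0.541185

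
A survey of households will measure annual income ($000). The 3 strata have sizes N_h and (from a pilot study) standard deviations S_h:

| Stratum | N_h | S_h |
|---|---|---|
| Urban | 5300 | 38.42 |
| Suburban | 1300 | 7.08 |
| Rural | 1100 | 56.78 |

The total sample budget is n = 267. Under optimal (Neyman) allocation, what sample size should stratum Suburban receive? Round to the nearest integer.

Neyman allocation: n_h = n · N_h S_h / Σ N_i S_i, with n = 267.
  stratum Urban: N_h·S_h = 5300·38.42 = 203626.00
  stratum Suburban: N_h·S_h = 1300·7.08 = 9204.00
  stratum Rural: N_h·S_h = 1100·56.78 = 62458.00
Σ N_h S_h = 275288.00
n for stratum Suburban = 267·9204.00/275288.00 = 8.927 → 9

9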